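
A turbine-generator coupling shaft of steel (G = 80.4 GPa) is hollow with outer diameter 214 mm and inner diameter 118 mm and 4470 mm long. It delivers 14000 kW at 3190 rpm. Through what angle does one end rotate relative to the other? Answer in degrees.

0.714°

ω = 2π·3190/60 = 334.1 rad/s, so T = P/ω = 14000×10³ / 334.1 = 41910 N·m.
J = π(d_o⁴ − d_i⁴)/32 = π(0.214⁴ − 0.118⁴)/32 = 1.869×10^-4 m⁴.
θ = T·L/(G·J) = 41910 × 4.47 / (80.4×10⁹ × 1.869×10^-4) = 0.01247 rad.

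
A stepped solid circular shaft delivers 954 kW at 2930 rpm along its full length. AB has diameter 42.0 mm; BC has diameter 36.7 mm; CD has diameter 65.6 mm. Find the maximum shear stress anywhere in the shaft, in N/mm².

ω = 2π·2930/60 = 306.8 rad/s, so T = P/ω = 954×10³ / 306.8 = 3109 N·m.
Under the same torque, τ_max = 16T/(πd³) is largest where d is smallest — segment BC (d = 36.7 mm).
τ_max = 16·3109/(π·(0.0367)³) = 3.203×10^8 Pa.

320 N/mm²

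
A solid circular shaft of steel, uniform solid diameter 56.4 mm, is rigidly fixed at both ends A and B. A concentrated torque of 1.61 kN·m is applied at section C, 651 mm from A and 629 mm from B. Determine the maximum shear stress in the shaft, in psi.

3370 psi

With uniform GJ and both ends fixed, compatibility θ_AC = θ_CB gives T_A·a = T_B·b, together with T_A + T_B = T₀.
T_A = T₀·b/(a+b) = 1610·629/1280 = 791.2 N·m; T_B = 818.8 N·m.
τ in each portion: τ_AC = 2.25×10^7 Pa, τ_CB = 2.32×10^7 Pa; maximum is in CB.
τ_max = T_CB·r/J = 818.8·0.0282/9.93×10^-7 = 2.325×10^7 Pa.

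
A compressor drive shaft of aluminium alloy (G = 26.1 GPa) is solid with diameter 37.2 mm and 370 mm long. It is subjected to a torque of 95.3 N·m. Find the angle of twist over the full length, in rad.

0.00719 rad

J = πd⁴/32 = π(0.0372)⁴/32 = 1.880×10^-7 m⁴.
θ = T·L/(G·J) = 95.30 × 0.370 / (26.1×10⁹ × 1.880×10^-7) = 7.186×10^-3 rad.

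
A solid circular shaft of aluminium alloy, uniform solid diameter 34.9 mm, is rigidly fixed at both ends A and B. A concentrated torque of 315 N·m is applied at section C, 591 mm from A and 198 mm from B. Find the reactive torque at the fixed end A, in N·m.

79.0 N·m

With uniform GJ and both ends fixed, compatibility θ_AC = θ_CB gives T_A·a = T_B·b, together with T_A + T_B = T₀.
T_A = T₀·b/(a+b) = 315.0·198/789.0 = 79.05 N·m; T_B = 236.0 N·m.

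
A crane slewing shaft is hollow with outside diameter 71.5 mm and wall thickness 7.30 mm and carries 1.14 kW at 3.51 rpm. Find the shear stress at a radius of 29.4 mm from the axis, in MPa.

59.3 MPa

ω = 2π·3.51/60 = 0.3676 rad/s, so T = P/ω = 1.14×10³ / 0.3676 = 3101 N·m.
J = π(d_o⁴ − d_i⁴)/32 = π(0.0715⁴ − 0.0569⁴)/32 = 1.537×10^-6 m⁴.
Shear stress varies linearly with radius: τ = T·r/J = 3101 × 0.0294 / 1.537×10^-6 = 5.934×10^7 Pa.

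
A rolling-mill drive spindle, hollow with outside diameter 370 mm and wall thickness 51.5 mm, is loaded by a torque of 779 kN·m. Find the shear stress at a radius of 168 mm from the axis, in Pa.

9.76e7 Pa

J = π(d_o⁴ − d_i⁴)/32 = π(0.370⁴ − 0.267⁴)/32 = 1.341×10^-3 m⁴.
Shear stress varies linearly with radius: τ = T·r/J = 779000 × 0.168 / 1.341×10^-3 = 9.759×10^7 Pa.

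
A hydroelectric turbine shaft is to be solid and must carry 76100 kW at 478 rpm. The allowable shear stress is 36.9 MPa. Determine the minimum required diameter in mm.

594 mm

ω = 2π·478/60 = 50.06 rad/s, so T = P/ω = 76100×10³ / 50.06 = 1.520e6 N·m.
For a solid shaft τ_max = 16T/(πd³), so d = (16T/(π τ_allow))^(1/3) = (16·1.520e6/(π·3.69×10^7))^(1/3) = 0.5942 m.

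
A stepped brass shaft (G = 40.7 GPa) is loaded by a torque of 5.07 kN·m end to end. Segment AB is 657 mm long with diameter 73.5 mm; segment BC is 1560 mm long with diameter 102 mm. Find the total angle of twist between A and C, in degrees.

2.68°

J_AB = π(0.0735)⁴/32 = 2.87×10^-6 m⁴; J_BC = π(0.102)⁴/32 = 1.06×10^-5 m⁴.
θ = (T/G)·Σ L_i/J_i = (5070/40.7×10⁹)·(0.657/2.87×10^-6 + 1.56/1.06×10^-5) = 0.04685 rad.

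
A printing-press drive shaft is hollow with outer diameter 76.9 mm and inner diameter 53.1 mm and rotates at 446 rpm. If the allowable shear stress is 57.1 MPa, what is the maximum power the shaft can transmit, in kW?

184 kW

J = π(d_o⁴ − d_i⁴)/32 = π(0.0769⁴ − 0.0531⁴)/32 = 2.653×10^-6 m⁴.
T_max = τ_allow·J/r = 5.71×10^7 × 2.653×10^-6 / 0.0385 = 3939 N·m.
ω = 2π·446/60 = 46.71 rad/s, so P_max = T_max·ω = 1.840×10^5 W.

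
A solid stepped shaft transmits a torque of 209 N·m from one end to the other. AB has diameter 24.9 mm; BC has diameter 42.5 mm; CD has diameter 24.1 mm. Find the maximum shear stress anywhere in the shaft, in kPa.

76000 kPa

Under the same torque, τ_max = 16T/(πd³) is largest where d is smallest — segment CD (d = 24.1 mm).
τ_max = 16·209.0/(π·(0.0241)³) = 7.604×10^7 Pa.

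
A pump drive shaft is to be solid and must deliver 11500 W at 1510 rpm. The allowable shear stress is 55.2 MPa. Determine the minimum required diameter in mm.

18.9 mm

ω = 2π·1510/60 = 158.1 rad/s, so T = P/ω = 11500 / 158.1 = 72.73 N·m.
For a solid shaft τ_max = 16T/(πd³), so d = (16T/(π τ_allow))^(1/3) = (16·72.73/(π·5.52×10^7))^(1/3) = 0.01886 m.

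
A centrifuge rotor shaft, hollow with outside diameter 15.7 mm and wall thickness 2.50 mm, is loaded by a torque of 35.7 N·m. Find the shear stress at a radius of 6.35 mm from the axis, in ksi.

7.03 ksi

J = π(d_o⁴ − d_i⁴)/32 = π(0.0157⁴ − 0.0107⁴)/32 = 4.678×10^-9 m⁴.
Shear stress varies linearly with radius: τ = T·r/J = 35.70 × 0.00635 / 4.678×10^-9 = 4.846×10^7 Pa.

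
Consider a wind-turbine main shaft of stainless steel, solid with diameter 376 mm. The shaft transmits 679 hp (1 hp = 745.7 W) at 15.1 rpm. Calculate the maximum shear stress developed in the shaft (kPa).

30700 kPa

ω = 2π·15.1/60 = 1.581 rad/s, so T = P/ω = 679×745.7 / 1.581 = 320200 N·m.
J = πd⁴/32 = π(0.376)⁴/32 = 1.962×10^-3 m⁴.
τ_max = T·r/J = 320200 × 0.188 / 1.962×10^-3 = 3.068×10^7 Pa.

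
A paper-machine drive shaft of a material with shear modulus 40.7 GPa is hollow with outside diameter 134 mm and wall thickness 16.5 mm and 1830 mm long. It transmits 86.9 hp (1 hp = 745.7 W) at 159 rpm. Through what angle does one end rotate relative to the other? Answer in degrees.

ω = 2π·159/60 = 16.65 rad/s, so T = P/ω = 86.9×745.7 / 16.65 = 3892 N·m.
J = π(d_o⁴ − d_i⁴)/32 = π(0.134⁴ − 0.101⁴)/32 = 2.144×10^-5 m⁴.
θ = T·L/(G·J) = 3892 × 1.83 / (40.7×10⁹ × 2.144×10^-5) = 8.163×10^-3 rad.

0.468°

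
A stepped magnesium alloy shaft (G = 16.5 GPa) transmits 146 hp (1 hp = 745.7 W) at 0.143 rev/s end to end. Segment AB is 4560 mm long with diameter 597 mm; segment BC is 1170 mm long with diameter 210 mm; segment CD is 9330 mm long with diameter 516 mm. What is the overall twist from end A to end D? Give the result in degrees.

ω = 2π·0.143 = 0.8985 rad/s, so T = P/ω = 146×745.7 / 0.8985 = 121200 N·m.
J_AB = π(0.597)⁴/32 = 0.0125 m⁴; J_BC = π(0.210)⁴/32 = 1.91×10^-4 m⁴; J_CD = π(0.516)⁴/32 = 6.96×10^-3 m⁴.
θ = (T/G)·Σ L_i/J_i = (121200/16.5×10⁹)·(4.56/0.0125 + 1.17/1.91×10^-4 + 9.33/6.96×10^-3) = 0.05753 rad.

3.30°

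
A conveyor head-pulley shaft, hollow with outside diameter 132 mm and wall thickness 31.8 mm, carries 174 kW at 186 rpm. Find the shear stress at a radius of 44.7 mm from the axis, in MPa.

ω = 2π·186/60 = 19.48 rad/s, so T = P/ω = 174×10³ / 19.48 = 8933 N·m.
J = π(d_o⁴ − d_i⁴)/32 = π(0.132⁴ − 0.0684⁴)/32 = 2.766×10^-5 m⁴.
Shear stress varies linearly with radius: τ = T·r/J = 8933 × 0.0447 / 2.766×10^-5 = 1.444×10^7 Pa.

14.4 MPa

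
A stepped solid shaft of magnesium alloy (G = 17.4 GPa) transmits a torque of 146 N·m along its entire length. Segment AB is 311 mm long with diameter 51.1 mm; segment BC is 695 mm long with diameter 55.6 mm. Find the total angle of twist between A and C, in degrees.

J_AB = π(0.0511)⁴/32 = 6.69×10^-7 m⁴; J_BC = π(0.0556)⁴/32 = 9.38×10^-7 m⁴.
θ = (T/G)·Σ L_i/J_i = (146.0/17.4×10⁹)·(0.311/6.69×10^-7 + 0.695/9.38×10^-7) = 0.01011 rad.

0.579°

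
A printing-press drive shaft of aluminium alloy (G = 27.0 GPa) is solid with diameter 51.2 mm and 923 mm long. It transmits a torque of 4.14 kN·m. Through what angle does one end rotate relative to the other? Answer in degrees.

12.0°

J = πd⁴/32 = π(0.0512)⁴/32 = 6.747×10^-7 m⁴.
θ = T·L/(G·J) = 4140 × 0.923 / (27.0×10⁹ × 6.747×10^-7) = 0.2098 rad.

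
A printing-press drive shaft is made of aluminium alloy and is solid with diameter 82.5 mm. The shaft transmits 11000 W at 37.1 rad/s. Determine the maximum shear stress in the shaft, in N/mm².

2.69 N/mm²

ω = 37.1 rad/s, so T = P/ω = 11000 / 37.10 = 296.5 N·m.
J = πd⁴/32 = π(0.0825)⁴/32 = 4.548×10^-6 m⁴.
τ_max = T·r/J = 296.5 × 0.0413 / 4.548×10^-6 = 2.689×10^6 Pa.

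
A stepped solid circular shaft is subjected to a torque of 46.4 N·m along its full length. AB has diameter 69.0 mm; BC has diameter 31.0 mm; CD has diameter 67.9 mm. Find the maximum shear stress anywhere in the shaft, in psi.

1150 psi

Under the same torque, τ_max = 16T/(πd³) is largest where d is smallest — segment BC (d = 31.0 mm).
τ_max = 16·46.40/(π·(0.0310)³) = 7.932×10^6 Pa.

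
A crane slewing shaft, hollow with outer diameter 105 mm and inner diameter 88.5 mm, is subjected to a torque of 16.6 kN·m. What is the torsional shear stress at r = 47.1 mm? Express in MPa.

J = π(d_o⁴ − d_i⁴)/32 = π(0.105⁴ − 0.0885⁴)/32 = 5.911×10^-6 m⁴.
Shear stress varies linearly with radius: τ = T·r/J = 16600 × 0.0471 / 5.911×10^-6 = 1.323×10^8 Pa.

132 MPa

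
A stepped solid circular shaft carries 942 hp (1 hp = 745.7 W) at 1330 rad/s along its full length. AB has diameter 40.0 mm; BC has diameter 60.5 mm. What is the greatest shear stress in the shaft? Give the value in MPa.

ω = 1330 rad/s, so T = P/ω = 942×745.7 / 1330 = 528.2 N·m.
Under the same torque, τ_max = 16T/(πd³) is largest where d is smallest — segment AB (d = 40.0 mm).
τ_max = 16·528.2/(π·(0.0400)³) = 4.203×10^7 Pa.

42.0 MPa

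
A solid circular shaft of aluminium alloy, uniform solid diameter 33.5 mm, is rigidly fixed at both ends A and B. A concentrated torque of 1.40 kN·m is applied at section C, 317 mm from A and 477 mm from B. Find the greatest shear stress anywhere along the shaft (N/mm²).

114 N/mm²

With uniform GJ and both ends fixed, compatibility θ_AC = θ_CB gives T_A·a = T_B·b, together with T_A + T_B = T₀.
T_A = T₀·b/(a+b) = 1400·477/794.0 = 841.1 N·m; T_B = 558.9 N·m.
τ in each portion: τ_AC = 1.14×10^8 Pa, τ_CB = 7.57×10^7 Pa; maximum is in AC.
τ_max = T_AC·r/J = 841.1·0.0168/1.24×10^-7 = 1.139×10^8 Pa.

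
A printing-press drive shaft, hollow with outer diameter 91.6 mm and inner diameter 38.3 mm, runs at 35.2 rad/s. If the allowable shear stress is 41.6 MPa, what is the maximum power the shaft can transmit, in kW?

J = π(d_o⁴ − d_i⁴)/32 = π(0.0916⁴ − 0.0383⁴)/32 = 6.700×10^-6 m⁴.
T_max = τ_allow·J/r = 4.16×10^7 × 6.700×10^-6 / 0.0458 = 6086 N·m.
ω = 35.2 rad/s, so P_max = T_max·ω = 2.142×10^5 W.

214 kW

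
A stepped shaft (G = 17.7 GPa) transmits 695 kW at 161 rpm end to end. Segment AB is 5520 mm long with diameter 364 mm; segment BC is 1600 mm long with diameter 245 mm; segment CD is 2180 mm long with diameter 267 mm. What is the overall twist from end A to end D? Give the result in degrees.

ω = 2π·161/60 = 16.86 rad/s, so T = P/ω = 695×10³ / 16.86 = 41220 N·m.
J_AB = π(0.364)⁴/32 = 1.72×10^-3 m⁴; J_BC = π(0.245)⁴/32 = 3.54×10^-4 m⁴; J_CD = π(0.267)⁴/32 = 4.99×10^-4 m⁴.
θ = (T/G)·Σ L_i/J_i = (41220/17.7×10⁹)·(5.52/1.72×10^-3 + 1.60/3.54×10^-4 + 2.18/4.99×10^-4) = 0.02817 rad.

1.61°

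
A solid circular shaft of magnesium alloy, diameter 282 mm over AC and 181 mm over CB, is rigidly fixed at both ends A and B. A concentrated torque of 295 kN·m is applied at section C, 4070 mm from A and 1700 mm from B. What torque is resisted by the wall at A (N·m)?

210000 N·m

Compatibility: T_A·a/J_AC = T_B·b/J_CB with T_A + T_B = T₀.
J_AC = 6.21×10^-4 m⁴, J_CB = 1.05×10^-4 m⁴, so T_A = T₀·(J_AC/a)/((J_AC/a)+(J_CB/b)) = 209800 N·m, T_B = 85230 N·m.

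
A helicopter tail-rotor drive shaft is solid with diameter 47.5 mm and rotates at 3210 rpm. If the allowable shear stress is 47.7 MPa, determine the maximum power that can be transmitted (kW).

J = πd⁴/32 = π(0.0475)⁴/32 = 4.998×10^-7 m⁴.
T_max = τ_allow·J/r = 4.77×10^7 × 4.998×10^-7 / 0.0238 = 1004 N·m.
ω = 2π·3210/60 = 336.2 rad/s, so P_max = T_max·ω = 3.374×10^5 W.

337 kW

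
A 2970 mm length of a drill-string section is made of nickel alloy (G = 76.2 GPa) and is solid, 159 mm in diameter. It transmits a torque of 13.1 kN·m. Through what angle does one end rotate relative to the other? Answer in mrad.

8.14 mrad

J = πd⁴/32 = π(0.159)⁴/32 = 6.275×10^-5 m⁴.
θ = T·L/(G·J) = 13100 × 2.97 / (76.2×10⁹ × 6.275×10^-5) = 8.137×10^-3 rad.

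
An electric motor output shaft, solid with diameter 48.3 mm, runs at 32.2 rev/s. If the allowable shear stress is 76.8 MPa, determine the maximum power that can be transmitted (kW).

J = πd⁴/32 = π(0.0483)⁴/32 = 5.343×10^-7 m⁴.
T_max = τ_allow·J/r = 7.68×10^7 × 5.343×10^-7 / 0.0241 = 1699 N·m.
ω = 2π·32.2 = 202.3 rad/s, so P_max = T_max·ω = 3.438×10^5 W.

344 kW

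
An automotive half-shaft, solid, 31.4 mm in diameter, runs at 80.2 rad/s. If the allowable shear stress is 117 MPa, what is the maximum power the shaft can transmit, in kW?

J = πd⁴/32 = π(0.0314)⁴/32 = 9.544×10^-8 m⁴.
T_max = τ_allow·J/r = 1.17×10^8 × 9.544×10^-8 / 0.0157 = 711.2 N·m.
ω = 80.2 rad/s, so P_max = T_max·ω = 5.704×10^4 W.

57.0 kW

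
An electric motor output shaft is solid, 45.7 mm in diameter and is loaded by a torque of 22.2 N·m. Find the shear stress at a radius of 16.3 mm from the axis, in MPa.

J = πd⁴/32 = π(0.0457)⁴/32 = 4.282×10^-7 m⁴.
Shear stress varies linearly with radius: τ = T·r/J = 22.20 × 0.0163 / 4.282×10^-7 = 8.450×10^5 Pa.

0.845 MPa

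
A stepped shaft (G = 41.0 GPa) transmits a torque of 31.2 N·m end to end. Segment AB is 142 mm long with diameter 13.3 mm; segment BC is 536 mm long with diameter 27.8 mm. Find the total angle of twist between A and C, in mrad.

J_AB = π(0.0133)⁴/32 = 3.07×10^-9 m⁴; J_BC = π(0.0278)⁴/32 = 5.86×10^-8 m⁴.
θ = (T/G)·Σ L_i/J_i = (31.20/41.0×10⁹)·(0.142/3.07×10^-9 + 0.536/5.86×10^-8) = 0.04213 rad.

42.1 mrad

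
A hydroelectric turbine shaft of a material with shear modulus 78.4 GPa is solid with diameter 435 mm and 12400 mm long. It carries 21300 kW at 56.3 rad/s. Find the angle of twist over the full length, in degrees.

ω = 56.3 rad/s, so T = P/ω = 21300×10³ / 56.30 = 378300 N·m.
J = πd⁴/32 = π(0.435)⁴/32 = 3.515×10^-3 m⁴.
θ = T·L/(G·J) = 378300 × 12.4 / (78.4×10⁹ × 3.515×10^-3) = 0.01702 rad.

0.975°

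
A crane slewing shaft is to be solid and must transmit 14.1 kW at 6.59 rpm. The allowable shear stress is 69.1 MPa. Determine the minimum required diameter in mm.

ω = 2π·6.59/60 = 0.6901 rad/s, so T = P/ω = 14.1×10³ / 0.6901 = 20430 N·m.
For a solid shaft τ_max = 16T/(πd³), so d = (16T/(π τ_allow))^(1/3) = (16·20430/(π·6.91×10^7))^(1/3) = 0.1146 m.

115 mm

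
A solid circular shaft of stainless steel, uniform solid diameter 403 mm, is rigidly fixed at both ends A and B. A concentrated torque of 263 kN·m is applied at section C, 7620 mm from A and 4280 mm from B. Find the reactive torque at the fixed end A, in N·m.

With uniform GJ and both ends fixed, compatibility θ_AC = θ_CB gives T_A·a = T_B·b, together with T_A + T_B = T₀.
T_A = T₀·b/(a+b) = 263000·4280/11900 = 94590 N·m; T_B = 168400 N·m.

94600 N·m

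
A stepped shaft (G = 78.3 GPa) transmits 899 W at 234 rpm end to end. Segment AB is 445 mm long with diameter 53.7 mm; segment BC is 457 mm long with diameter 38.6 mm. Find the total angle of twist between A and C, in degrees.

ω = 2π·234/60 = 24.50 rad/s, so T = P/ω = 899 / 24.50 = 36.69 N·m.
J_AB = π(0.0537)⁴/32 = 8.16×10^-7 m⁴; J_BC = π(0.0386)⁴/32 = 2.18×10^-7 m⁴.
θ = (T/G)·Σ L_i/J_i = (36.69/78.3×10⁹)·(0.445/8.16×10^-7 + 0.457/2.18×10^-7) = 1.238×10^-3 rad.

0.0709°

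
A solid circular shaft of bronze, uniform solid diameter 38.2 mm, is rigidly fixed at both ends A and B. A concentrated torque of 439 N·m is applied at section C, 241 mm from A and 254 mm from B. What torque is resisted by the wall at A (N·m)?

With uniform GJ and both ends fixed, compatibility θ_AC = θ_CB gives T_A·a = T_B·b, together with T_A + T_B = T₀.
T_A = T₀·b/(a+b) = 439.0·254/495.0 = 225.3 N·m; T_B = 213.7 N·m.

225 N·m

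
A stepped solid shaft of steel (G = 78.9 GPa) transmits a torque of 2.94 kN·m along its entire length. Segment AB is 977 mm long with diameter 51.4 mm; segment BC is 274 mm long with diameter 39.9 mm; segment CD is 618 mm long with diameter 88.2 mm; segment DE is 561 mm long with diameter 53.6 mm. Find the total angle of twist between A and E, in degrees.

7.10°

J_AB = π(0.0514)⁴/32 = 6.85×10^-7 m⁴; J_BC = π(0.0399)⁴/32 = 2.49×10^-7 m⁴; J_CD = π(0.0882)⁴/32 = 5.94×10^-6 m⁴; J_DE = π(0.0536)⁴/32 = 8.10×10^-7 m⁴.
θ = (T/G)·Σ L_i/J_i = (2940/78.9×10⁹)·(0.977/6.85×10^-7 + 0.274/2.49×10^-7 + 0.618/5.94×10^-6 + 0.561/8.10×10^-7) = 0.1238 rad.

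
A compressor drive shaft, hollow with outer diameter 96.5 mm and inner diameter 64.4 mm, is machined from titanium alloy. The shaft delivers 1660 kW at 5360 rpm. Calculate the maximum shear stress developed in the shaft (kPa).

20900 kPa

ω = 2π·5360/60 = 561.3 rad/s, so T = P/ω = 1660×10³ / 561.3 = 2957 N·m.
J = π(d_o⁴ − d_i⁴)/32 = π(0.0965⁴ − 0.0644⁴)/32 = 6.825×10^-6 m⁴.
τ_max = T·r/J = 2957 × 0.0483 / 6.825×10^-6 = 2.091×10^7 Pa.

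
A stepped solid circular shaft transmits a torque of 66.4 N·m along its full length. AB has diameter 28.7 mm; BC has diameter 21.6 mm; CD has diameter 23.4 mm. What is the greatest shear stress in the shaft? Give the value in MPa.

33.6 MPa

Under the same torque, τ_max = 16T/(πd³) is largest where d is smallest — segment BC (d = 21.6 mm).
τ_max = 16·66.40/(π·(0.0216)³) = 3.356×10^7 Pa.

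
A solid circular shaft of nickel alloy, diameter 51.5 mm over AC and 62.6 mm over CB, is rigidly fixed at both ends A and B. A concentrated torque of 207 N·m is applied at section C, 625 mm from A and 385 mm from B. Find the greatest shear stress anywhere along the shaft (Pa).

3.35e6 Pa

Compatibility: T_A·a/J_AC = T_B·b/J_CB with T_A + T_B = T₀.
J_AC = 6.91×10^-7 m⁴, J_CB = 1.51×10^-6 m⁴, so T_A = T₀·(J_AC/a)/((J_AC/a)+(J_CB/b)) = 45.56 N·m, T_B = 161.4 N·m.
τ in each portion: τ_AC = 1.70×10^6 Pa, τ_CB = 3.35×10^6 Pa; maximum is in CB.
τ_max = T_CB·r/J = 161.4·0.0313/1.51×10^-6 = 3.352×10^6 Pa.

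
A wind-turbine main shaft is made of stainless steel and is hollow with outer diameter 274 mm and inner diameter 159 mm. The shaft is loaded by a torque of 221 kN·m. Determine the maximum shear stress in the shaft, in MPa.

J = π(d_o⁴ − d_i⁴)/32 = π(0.274⁴ − 0.159⁴)/32 = 4.906×10^-4 m⁴.
τ_max = T·r/J = 221000 × 0.137 / 4.906×10^-4 = 6.171×10^7 Pa.

61.7 MPa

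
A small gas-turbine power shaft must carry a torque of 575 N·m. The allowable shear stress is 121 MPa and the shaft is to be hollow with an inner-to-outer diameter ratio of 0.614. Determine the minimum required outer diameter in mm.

For a hollow shaft with d_i/d_o = 0.614: τ_max = 16T/(π d_o³ (1−k⁴)), so d_o = [16T/(π τ_allow (1−k⁴))]^(1/3) = [16·575.0/(π·1.21×10^8·0.8579)]^(1/3) = 0.03044 m.

30.4 mm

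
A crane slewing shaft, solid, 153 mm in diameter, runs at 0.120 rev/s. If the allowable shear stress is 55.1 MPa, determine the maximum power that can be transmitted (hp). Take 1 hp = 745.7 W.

J = πd⁴/32 = π(0.153)⁴/32 = 5.380×10^-5 m⁴.
T_max = τ_allow·J/r = 5.51×10^7 × 5.380×10^-5 / 0.0765 = 38750 N·m.
ω = 2π·0.120 = 0.7540 rad/s, so P_max = T_max·ω = 2.922×10^4 W.

39.2 hp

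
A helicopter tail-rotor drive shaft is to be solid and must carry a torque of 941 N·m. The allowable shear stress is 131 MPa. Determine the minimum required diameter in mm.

For a solid shaft τ_max = 16T/(πd³), so d = (16T/(π τ_allow))^(1/3) = (16·941.0/(π·1.31×10^8))^(1/3) = 0.03320 m.

33.2 mm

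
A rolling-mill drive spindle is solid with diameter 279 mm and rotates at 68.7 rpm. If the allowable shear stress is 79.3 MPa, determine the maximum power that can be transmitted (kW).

J = πd⁴/32 = π(0.279)⁴/32 = 5.949×10^-4 m⁴.
T_max = τ_allow·J/r = 7.93×10^7 × 5.949×10^-4 / 0.140 = 338200 N·m.
ω = 2π·68.7/60 = 7.194 rad/s, so P_max = T_max·ω = 2.433×10^6 W.

2430 kW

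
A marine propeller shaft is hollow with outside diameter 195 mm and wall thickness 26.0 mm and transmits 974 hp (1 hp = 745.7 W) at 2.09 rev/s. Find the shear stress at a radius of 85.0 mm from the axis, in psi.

ω = 2π·2.09 = 13.13 rad/s, so T = P/ω = 974×745.7 / 13.13 = 55310 N·m.
J = π(d_o⁴ − d_i⁴)/32 = π(0.195⁴ − 0.143⁴)/32 = 1.009×10^-4 m⁴.
Shear stress varies linearly with radius: τ = T·r/J = 55310 × 0.0850 / 1.009×10^-4 = 4.659×10^7 Pa.

6760 psi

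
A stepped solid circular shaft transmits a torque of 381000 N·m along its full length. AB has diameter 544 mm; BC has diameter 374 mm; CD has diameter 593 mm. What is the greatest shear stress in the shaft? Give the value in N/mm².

37.1 N/mm²

Under the same torque, τ_max = 16T/(πd³) is largest where d is smallest — segment BC (d = 374 mm).
τ_max = 16·381000/(π·(0.374)³) = 3.709×10^7 Pa.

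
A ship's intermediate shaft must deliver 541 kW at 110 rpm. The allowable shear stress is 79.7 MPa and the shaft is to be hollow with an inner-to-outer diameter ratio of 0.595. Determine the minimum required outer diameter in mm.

ω = 2π·110/60 = 11.52 rad/s, so T = P/ω = 541×10³ / 11.52 = 46970 N·m.
For a hollow shaft with d_i/d_o = 0.595: τ_max = 16T/(π d_o³ (1−k⁴)), so d_o = [16T/(π τ_allow (1−k⁴))]^(1/3) = [16·46970/(π·7.97×10^7·0.8747)]^(1/3) = 0.1508 m.

151 mm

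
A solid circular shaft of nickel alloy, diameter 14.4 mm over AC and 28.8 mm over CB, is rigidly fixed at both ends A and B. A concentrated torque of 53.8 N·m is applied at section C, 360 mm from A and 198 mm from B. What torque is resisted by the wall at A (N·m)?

1.79 N·m

Compatibility: T_A·a/J_AC = T_B·b/J_CB with T_A + T_B = T₀.
J_AC = 4.22×10^-9 m⁴, J_CB = 6.75×10^-8 m⁴, so T_A = T₀·(J_AC/a)/((J_AC/a)+(J_CB/b)) = 1.788 N·m, T_B = 52.01 N·m.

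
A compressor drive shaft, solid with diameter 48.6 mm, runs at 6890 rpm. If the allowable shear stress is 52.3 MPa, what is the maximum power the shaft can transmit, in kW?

851 kW

J = πd⁴/32 = π(0.0486)⁴/32 = 5.477×10^-7 m⁴.
T_max = τ_allow·J/r = 5.23×10^7 × 5.477×10^-7 / 0.0243 = 1179 N·m.
ω = 2π·6890/60 = 721.5 rad/s, so P_max = T_max·ω = 8.505×10^5 W.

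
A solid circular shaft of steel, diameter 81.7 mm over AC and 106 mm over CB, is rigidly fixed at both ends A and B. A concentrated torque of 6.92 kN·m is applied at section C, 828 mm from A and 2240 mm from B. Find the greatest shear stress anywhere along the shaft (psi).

Compatibility: T_A·a/J_AC = T_B·b/J_CB with T_A + T_B = T₀.
J_AC = 4.37×10^-6 m⁴, J_CB = 1.24×10^-5 m⁴, so T_A = T₀·(J_AC/a)/((J_AC/a)+(J_CB/b)) = 3380 N·m, T_B = 3540 N·m.
τ in each portion: τ_AC = 3.16×10^7 Pa, τ_CB = 1.51×10^7 Pa; maximum is in AC.
τ_max = T_AC·r/J = 3380·0.0409/4.37×10^-6 = 3.156×10^7 Pa.

4580 psi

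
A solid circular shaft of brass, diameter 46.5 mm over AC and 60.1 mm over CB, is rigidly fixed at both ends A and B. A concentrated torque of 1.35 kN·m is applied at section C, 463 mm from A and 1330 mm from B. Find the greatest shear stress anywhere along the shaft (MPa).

Compatibility: T_A·a/J_AC = T_B·b/J_CB with T_A + T_B = T₀.
J_AC = 4.59×10^-7 m⁴, J_CB = 1.28×10^-6 m⁴, so T_A = T₀·(J_AC/a)/((J_AC/a)+(J_CB/b)) = 684.8 N·m, T_B = 665.2 N·m.
τ in each portion: τ_AC = 3.47×10^7 Pa, τ_CB = 1.56×10^7 Pa; maximum is in AC.
τ_max = T_AC·r/J = 684.8·0.0232/4.59×10^-7 = 3.469×10^7 Pa.

34.7 MPa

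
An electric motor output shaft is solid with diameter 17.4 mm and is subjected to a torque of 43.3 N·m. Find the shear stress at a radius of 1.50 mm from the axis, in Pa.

J = πd⁴/32 = π(0.0174)⁴/32 = 8.999×10^-9 m⁴.
Shear stress varies linearly with radius: τ = T·r/J = 43.30 × 0.00150 / 8.999×10^-9 = 7.217×10^6 Pa.

7.22e6 Pa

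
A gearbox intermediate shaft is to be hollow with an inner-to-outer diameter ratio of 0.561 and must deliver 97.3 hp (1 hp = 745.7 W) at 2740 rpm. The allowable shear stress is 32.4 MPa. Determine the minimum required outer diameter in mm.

35.3 mm

ω = 2π·2740/60 = 286.9 rad/s, so T = P/ω = 97.3×745.7 / 286.9 = 252.9 N·m.
For a hollow shaft with d_i/d_o = 0.561: τ_max = 16T/(π d_o³ (1−k⁴)), so d_o = [16T/(π τ_allow (1−k⁴))]^(1/3) = [16·252.9/(π·3.24×10^7·0.9010)]^(1/3) = 0.03534 m.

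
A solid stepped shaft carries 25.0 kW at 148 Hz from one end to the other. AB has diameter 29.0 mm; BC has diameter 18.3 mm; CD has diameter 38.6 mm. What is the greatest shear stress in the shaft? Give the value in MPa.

ω = 2π·148 = 929.9 rad/s, so T = P/ω = 25.0×10³ / 929.9 = 26.88 N·m.
Under the same torque, τ_max = 16T/(πd³) is largest where d is smallest — segment BC (d = 18.3 mm).
τ_max = 16·26.88/(π·(0.0183)³) = 2.234×10^7 Pa.

22.3 MPa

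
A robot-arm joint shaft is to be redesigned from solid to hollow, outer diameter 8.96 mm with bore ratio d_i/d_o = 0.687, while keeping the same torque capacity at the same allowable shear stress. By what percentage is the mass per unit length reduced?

37.5 %

Equal τ_max and T ⇒ the solid shaft needs d_s³ = d_o³(1−k⁴), so d_s = 8.96·(1−0.687⁴)^(1/3) = 8.238 mm.
Area ratio A_h/A_s = d_o²(1−k²)/d_s² = (1−k²)/(1−k⁴)^(2/3) = 0.6246.
Mass saving = 1 − 0.6246 = 37.5 %.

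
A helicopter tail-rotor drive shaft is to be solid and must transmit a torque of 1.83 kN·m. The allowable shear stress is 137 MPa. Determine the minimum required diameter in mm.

For a solid shaft τ_max = 16T/(πd³), so d = (16T/(π τ_allow))^(1/3) = (16·1830/(π·1.37×10^8))^(1/3) = 0.04082 m.

40.8 mm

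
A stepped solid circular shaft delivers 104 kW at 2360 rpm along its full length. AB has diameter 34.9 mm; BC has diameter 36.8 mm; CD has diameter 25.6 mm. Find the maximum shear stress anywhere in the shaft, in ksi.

ω = 2π·2360/60 = 247.1 rad/s, so T = P/ω = 104×10³ / 247.1 = 420.8 N·m.
Under the same torque, τ_max = 16T/(πd³) is largest where d is smallest — segment CD (d = 25.6 mm).
τ_max = 16·420.8/(π·(0.0256)³) = 1.277×10^8 Pa.

18.5 ksi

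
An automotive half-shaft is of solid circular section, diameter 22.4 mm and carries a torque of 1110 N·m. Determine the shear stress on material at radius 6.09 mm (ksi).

39.7 ksi

J = πd⁴/32 = π(0.0224)⁴/32 = 2.472×10^-8 m⁴.
Shear stress varies linearly with radius: τ = T·r/J = 1110 × 0.00609 / 2.472×10^-8 = 2.735×10^8 Pa.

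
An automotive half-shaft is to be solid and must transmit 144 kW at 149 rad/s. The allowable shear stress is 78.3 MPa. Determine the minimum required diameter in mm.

39.8 mm

ω = 149 rad/s, so T = P/ω = 144×10³ / 149.0 = 966.4 N·m.
For a solid shaft τ_max = 16T/(πd³), so d = (16T/(π τ_allow))^(1/3) = (16·966.4/(π·7.83×10^7))^(1/3) = 0.03976 m.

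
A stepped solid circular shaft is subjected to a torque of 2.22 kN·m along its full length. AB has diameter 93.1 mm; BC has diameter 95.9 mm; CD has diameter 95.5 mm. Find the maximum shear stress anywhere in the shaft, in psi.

2030 psi

Under the same torque, τ_max = 16T/(πd³) is largest where d is smallest — segment AB (d = 93.1 mm).
τ_max = 16·2220/(π·(0.0931)³) = 1.401×10^7 Pa.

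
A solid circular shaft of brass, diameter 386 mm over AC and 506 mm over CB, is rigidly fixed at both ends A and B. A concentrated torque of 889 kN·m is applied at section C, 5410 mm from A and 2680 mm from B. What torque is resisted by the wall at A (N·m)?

128000 N·m

Compatibility: T_A·a/J_AC = T_B·b/J_CB with T_A + T_B = T₀.
J_AC = 2.18×10^-3 m⁴, J_CB = 6.44×10^-3 m⁴, so T_A = T₀·(J_AC/a)/((J_AC/a)+(J_CB/b)) = 127700 N·m, T_B = 761300 N·m.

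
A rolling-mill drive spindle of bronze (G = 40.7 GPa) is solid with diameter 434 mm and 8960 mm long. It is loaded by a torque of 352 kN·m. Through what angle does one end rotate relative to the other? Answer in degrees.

1.27°

J = πd⁴/32 = π(0.434)⁴/32 = 3.483×10^-3 m⁴.
θ = T·L/(G·J) = 352000 × 8.96 / (40.7×10⁹ × 3.483×10^-3) = 0.02225 rad.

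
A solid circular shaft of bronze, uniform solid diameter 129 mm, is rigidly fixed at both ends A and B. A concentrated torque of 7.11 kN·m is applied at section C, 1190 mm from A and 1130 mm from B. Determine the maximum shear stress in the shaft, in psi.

1250 psi

With uniform GJ and both ends fixed, compatibility θ_AC = θ_CB gives T_A·a = T_B·b, together with T_A + T_B = T₀.
T_A = T₀·b/(a+b) = 7110·1130/2320 = 3463 N·m; T_B = 3647 N·m.
τ in each portion: τ_AC = 8.22×10^6 Pa, τ_CB = 8.65×10^6 Pa; maximum is in CB.
τ_max = T_CB·r/J = 3647·0.0645/2.72×10^-5 = 8.652×10^6 Pa.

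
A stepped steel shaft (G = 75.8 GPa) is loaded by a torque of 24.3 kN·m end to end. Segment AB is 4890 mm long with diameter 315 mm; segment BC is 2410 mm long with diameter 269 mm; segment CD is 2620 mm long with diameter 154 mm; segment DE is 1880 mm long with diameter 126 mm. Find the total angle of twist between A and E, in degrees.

2.45°

J_AB = π(0.315)⁴/32 = 9.67×10^-4 m⁴; J_BC = π(0.269)⁴/32 = 5.14×10^-4 m⁴; J_CD = π(0.154)⁴/32 = 5.52×10^-5 m⁴; J_DE = π(0.126)⁴/32 = 2.47×10^-5 m⁴.
θ = (T/G)·Σ L_i/J_i = (24300/75.8×10⁹)·(4.89/9.67×10^-4 + 2.41/5.14×10^-4 + 2.62/5.52×10^-5 + 1.88/2.47×10^-5) = 0.04269 rad.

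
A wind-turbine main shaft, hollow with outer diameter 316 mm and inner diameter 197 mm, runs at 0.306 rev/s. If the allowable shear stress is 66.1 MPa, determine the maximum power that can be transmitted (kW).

J = π(d_o⁴ − d_i⁴)/32 = π(0.316⁴ − 0.197⁴)/32 = 8.311×10^-4 m⁴.
T_max = τ_allow·J/r = 6.61×10^7 × 8.311×10^-4 / 0.158 = 347700 N·m.
ω = 2π·0.306 = 1.923 rad/s, so P_max = T_max·ω = 6.685×10^5 W.

668 kW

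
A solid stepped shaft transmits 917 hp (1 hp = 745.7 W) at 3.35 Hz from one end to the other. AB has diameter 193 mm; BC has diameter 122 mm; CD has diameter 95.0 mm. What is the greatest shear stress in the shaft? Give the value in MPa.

193 MPa

ω = 2π·3.35 = 21.05 rad/s, so T = P/ω = 917×745.7 / 21.05 = 32490 N·m.
Under the same torque, τ_max = 16T/(πd³) is largest where d is smallest — segment CD (d = 95.0 mm).
τ_max = 16·32490/(π·(0.0950)³) = 1.930×10^8 Pa.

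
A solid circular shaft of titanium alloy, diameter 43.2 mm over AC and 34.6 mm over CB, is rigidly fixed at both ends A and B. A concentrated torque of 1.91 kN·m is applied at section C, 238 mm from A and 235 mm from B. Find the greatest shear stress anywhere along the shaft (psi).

Compatibility: T_A·a/J_AC = T_B·b/J_CB with T_A + T_B = T₀.
J_AC = 3.42×10^-7 m⁴, J_CB = 1.41×10^-7 m⁴, so T_A = T₀·(J_AC/a)/((J_AC/a)+(J_CB/b)) = 1348 N·m, T_B = 561.8 N·m.
τ in each portion: τ_AC = 8.52×10^7 Pa, τ_CB = 6.91×10^7 Pa; maximum is in AC.
τ_max = T_AC·r/J = 1348·0.0216/3.42×10^-7 = 8.516×10^7 Pa.

12400 psi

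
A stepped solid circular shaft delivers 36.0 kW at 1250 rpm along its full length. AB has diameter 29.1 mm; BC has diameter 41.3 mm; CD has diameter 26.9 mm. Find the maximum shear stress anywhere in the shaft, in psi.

ω = 2π·1250/60 = 130.9 rad/s, so T = P/ω = 36.0×10³ / 130.9 = 275.0 N·m.
Under the same torque, τ_max = 16T/(πd³) is largest where d is smallest — segment CD (d = 26.9 mm).
τ_max = 16·275.0/(π·(0.0269)³) = 7.196×10^7 Pa.

10400 psi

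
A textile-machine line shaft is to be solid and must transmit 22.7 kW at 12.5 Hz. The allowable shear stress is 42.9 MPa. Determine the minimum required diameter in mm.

32.5 mm

ω = 2π·12.5 = 78.54 rad/s, so T = P/ω = 22.7×10³ / 78.54 = 289.0 N·m.
For a solid shaft τ_max = 16T/(πd³), so d = (16T/(π τ_allow))^(1/3) = (16·289.0/(π·4.29×10^7))^(1/3) = 0.03249 m.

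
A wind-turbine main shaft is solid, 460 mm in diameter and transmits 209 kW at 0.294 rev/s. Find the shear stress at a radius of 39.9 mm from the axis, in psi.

149 psi

ω = 2π·0.294 = 1.847 rad/s, so T = P/ω = 209×10³ / 1.847 = 113100 N·m.
J = πd⁴/32 = π(0.460)⁴/32 = 4.396×10^-3 m⁴.
Shear stress varies linearly with radius: τ = T·r/J = 113100 × 0.0399 / 4.396×10^-3 = 1.027×10^6 Pa.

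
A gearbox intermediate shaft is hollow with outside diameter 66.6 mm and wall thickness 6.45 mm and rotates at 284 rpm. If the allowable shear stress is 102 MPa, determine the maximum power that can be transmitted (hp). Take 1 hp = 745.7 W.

136 hp

J = π(d_o⁴ − d_i⁴)/32 = π(0.0666⁴ − 0.0537⁴)/32 = 1.115×10^-6 m⁴.
T_max = τ_allow·J/r = 1.02×10^8 × 1.115×10^-6 / 0.0333 = 3416 N·m.
ω = 2π·284/60 = 29.74 rad/s, so P_max = T_max·ω = 1.016×10^5 W.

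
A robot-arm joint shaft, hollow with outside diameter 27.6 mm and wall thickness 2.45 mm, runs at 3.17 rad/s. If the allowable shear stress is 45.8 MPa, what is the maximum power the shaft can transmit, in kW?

0.325 kW

J = π(d_o⁴ − d_i⁴)/32 = π(0.0276⁴ − 0.0227⁴)/32 = 3.090×10^-8 m⁴.
T_max = τ_allow·J/r = 4.58×10^7 × 3.090×10^-8 / 0.0138 = 102.6 N·m.
ω = 3.17 rad/s, so P_max = T_max·ω = 325.1 W.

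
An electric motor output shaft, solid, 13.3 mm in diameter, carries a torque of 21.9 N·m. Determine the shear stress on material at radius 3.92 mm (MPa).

27.9 MPa

J = πd⁴/32 = π(0.0133)⁴/32 = 3.072×10^-9 m⁴.
Shear stress varies linearly with radius: τ = T·r/J = 21.90 × 0.00392 / 3.072×10^-9 = 2.795×10^7 Pa.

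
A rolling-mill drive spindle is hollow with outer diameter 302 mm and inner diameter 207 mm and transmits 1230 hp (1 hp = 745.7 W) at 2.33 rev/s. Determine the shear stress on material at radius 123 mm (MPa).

ω = 2π·2.33 = 14.64 rad/s, so T = P/ω = 1230×745.7 / 14.64 = 62650 N·m.
J = π(d_o⁴ − d_i⁴)/32 = π(0.302⁴ − 0.207⁴)/32 = 6.364×10^-4 m⁴.
Shear stress varies linearly with radius: τ = T·r/J = 62650 × 0.123 / 6.364×10^-4 = 1.211×10^7 Pa.

12.1 MPa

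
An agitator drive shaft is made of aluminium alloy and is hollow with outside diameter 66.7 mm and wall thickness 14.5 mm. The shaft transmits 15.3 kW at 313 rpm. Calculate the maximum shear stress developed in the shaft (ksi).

ω = 2π·313/60 = 32.78 rad/s, so T = P/ω = 15.3×10³ / 32.78 = 466.8 N·m.
J = π(d_o⁴ − d_i⁴)/32 = π(0.0667⁴ − 0.0377⁴)/32 = 1.745×10^-6 m⁴.
τ_max = T·r/J = 466.8 × 0.0334 / 1.745×10^-6 = 8.922×10^6 Pa.

1.29 ksi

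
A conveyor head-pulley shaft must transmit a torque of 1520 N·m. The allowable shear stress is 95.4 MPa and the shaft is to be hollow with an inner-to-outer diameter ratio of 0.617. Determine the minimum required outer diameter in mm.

For a hollow shaft with d_i/d_o = 0.617: τ_max = 16T/(π d_o³ (1−k⁴)), so d_o = [16T/(π τ_allow (1−k⁴))]^(1/3) = [16·1520/(π·9.54×10^7·0.8551)]^(1/3) = 0.04561 m.

45.6 mm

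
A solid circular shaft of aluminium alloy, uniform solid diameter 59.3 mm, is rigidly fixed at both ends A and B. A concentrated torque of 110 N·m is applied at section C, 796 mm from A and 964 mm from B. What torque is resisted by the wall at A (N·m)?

With uniform GJ and both ends fixed, compatibility θ_AC = θ_CB gives T_A·a = T_B·b, together with T_A + T_B = T₀.
T_A = T₀·b/(a+b) = 110.0·964/1760 = 60.25 N·m; T_B = 49.75 N·m.

60.2 N·m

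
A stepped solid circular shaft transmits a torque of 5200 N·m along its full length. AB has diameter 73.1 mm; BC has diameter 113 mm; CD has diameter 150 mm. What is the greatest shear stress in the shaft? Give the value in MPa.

Under the same torque, τ_max = 16T/(πd³) is largest where d is smallest — segment AB (d = 73.1 mm).
τ_max = 16·5200/(π·(0.0731)³) = 6.780×10^7 Pa.

67.8 MPa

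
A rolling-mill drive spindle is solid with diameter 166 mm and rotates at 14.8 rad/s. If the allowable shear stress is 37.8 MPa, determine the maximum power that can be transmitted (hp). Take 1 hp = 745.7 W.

J = πd⁴/32 = π(0.166)⁴/32 = 7.455×10^-5 m⁴.
T_max = τ_allow·J/r = 3.78×10^7 × 7.455×10^-5 / 0.0830 = 33950 N·m.
ω = 14.8 rad/s, so P_max = T_max·ω = 5.025×10^5 W.

674 hp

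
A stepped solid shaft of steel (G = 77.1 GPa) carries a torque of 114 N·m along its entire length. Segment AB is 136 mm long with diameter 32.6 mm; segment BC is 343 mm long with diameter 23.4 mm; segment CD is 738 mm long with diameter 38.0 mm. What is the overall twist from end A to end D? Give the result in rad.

0.0244 rad

J_AB = π(0.0326)⁴/32 = 1.11×10^-7 m⁴; J_BC = π(0.0234)⁴/32 = 2.94×10^-8 m⁴; J_CD = π(0.0380)⁴/32 = 2.05×10^-7 m⁴.
θ = (T/G)·Σ L_i/J_i = (114.0/77.1×10⁹)·(0.136/1.11×10^-7 + 0.343/2.94×10^-8 + 0.738/2.05×10^-7) = 0.02437 rad.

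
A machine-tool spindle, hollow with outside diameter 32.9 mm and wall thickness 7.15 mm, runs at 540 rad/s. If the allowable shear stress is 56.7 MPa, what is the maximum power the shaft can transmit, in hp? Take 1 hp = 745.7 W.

258 hp

J = π(d_o⁴ − d_i⁴)/32 = π(0.0329⁴ − 0.0186⁴)/32 = 1.033×10^-7 m⁴.
T_max = τ_allow·J/r = 5.67×10^7 × 1.033×10^-7 / 0.0164 = 356.0 N·m.
ω = 540 rad/s, so P_max = T_max·ω = 1.922×10^5 W.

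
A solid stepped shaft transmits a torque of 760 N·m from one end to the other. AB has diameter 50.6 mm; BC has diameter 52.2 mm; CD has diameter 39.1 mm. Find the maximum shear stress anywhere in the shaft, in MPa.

64.8 MPa

Under the same torque, τ_max = 16T/(πd³) is largest where d is smallest — segment CD (d = 39.1 mm).
τ_max = 16·760.0/(π·(0.0391)³) = 6.475×10^7 Pa.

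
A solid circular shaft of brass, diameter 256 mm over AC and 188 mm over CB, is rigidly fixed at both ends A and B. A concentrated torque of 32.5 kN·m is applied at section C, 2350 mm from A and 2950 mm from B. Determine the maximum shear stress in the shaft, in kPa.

Compatibility: T_A·a/J_AC = T_B·b/J_CB with T_A + T_B = T₀.
J_AC = 4.22×10^-4 m⁴, J_CB = 1.23×10^-4 m⁴, so T_A = T₀·(J_AC/a)/((J_AC/a)+(J_CB/b)) = 26390 N·m, T_B = 6114 N·m.
τ in each portion: τ_AC = 8.01×10^6 Pa, τ_CB = 4.69×10^6 Pa; maximum is in AC.
τ_max = T_AC·r/J = 26390·0.128/4.22×10^-4 = 8.010×10^6 Pa.

8010 kPa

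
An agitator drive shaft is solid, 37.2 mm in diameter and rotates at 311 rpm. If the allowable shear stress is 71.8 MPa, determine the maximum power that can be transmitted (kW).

J = πd⁴/32 = π(0.0372)⁴/32 = 1.880×10^-7 m⁴.
T_max = τ_allow·J/r = 7.18×10^7 × 1.880×10^-7 / 0.0186 = 725.7 N·m.
ω = 2π·311/60 = 32.57 rad/s, so P_max = T_max·ω = 2.364×10^4 W.

23.6 kW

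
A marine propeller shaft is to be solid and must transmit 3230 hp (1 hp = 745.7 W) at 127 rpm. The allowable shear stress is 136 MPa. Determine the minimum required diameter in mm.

189 mm

ω = 2π·127/60 = 13.30 rad/s, so T = P/ω = 3230×745.7 / 13.30 = 181100 N·m.
For a solid shaft τ_max = 16T/(πd³), so d = (16T/(π τ_allow))^(1/3) = (16·181100/(π·1.36×10^8))^(1/3) = 0.1893 m.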